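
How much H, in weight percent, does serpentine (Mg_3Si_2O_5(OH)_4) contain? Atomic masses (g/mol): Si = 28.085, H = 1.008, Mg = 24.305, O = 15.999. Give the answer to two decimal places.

1.46 weight percent

Molar mass of Mg_3Si_2O_5(OH)_4: 3×24.305 + 2×28.085 + 9×15.999 + 4×1.008 = 277.108 g/mol.
Mass of H per formula unit: 4 × 1.008 = 4.032 g.
Weight fraction H = 4.032 / 277.108 = 0.0146.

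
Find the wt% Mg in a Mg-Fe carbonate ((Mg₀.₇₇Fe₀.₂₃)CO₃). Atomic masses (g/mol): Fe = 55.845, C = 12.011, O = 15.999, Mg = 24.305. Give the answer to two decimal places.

20.44 mass %

Molar mass of (Mg₀.₇₇Fe₀.₂₃)CO₃: 0.77·24.305 + 0.23·55.845 + 1·12.011 + 3·15.999 = 91.567 g/mol.
Mass of Mg per formula unit: 0.77 × 24.305 = 18.715 g.
Weight fraction Mg = 18.715 / 91.567 = 0.2044.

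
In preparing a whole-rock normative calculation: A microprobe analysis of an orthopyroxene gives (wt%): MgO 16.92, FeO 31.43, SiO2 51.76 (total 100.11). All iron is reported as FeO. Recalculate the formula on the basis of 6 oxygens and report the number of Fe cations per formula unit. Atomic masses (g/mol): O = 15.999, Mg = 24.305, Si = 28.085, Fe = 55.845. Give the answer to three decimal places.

16.92 wt% MgO ÷ 40.304 g/mol = 0.41981 mol, giving 0.41981 Mg and 0.41981 O.
31.43 wt% FeO ÷ 71.844 g/mol = 0.43748 mol, giving 0.43748 Fe and 0.43748 O.
51.76 wt% SiO2 ÷ 60.083 g/mol = 0.86147 mol, giving 0.86147 Si and 1.72294 O.
Oxygen sums to 2.58023; scaling by 6/2.58023 = 2.32537 puts the formula on 6 O.
Fe: 0.43748 × 2.32537 = 1.017 atoms per formula unit.

1.017 Fe apfu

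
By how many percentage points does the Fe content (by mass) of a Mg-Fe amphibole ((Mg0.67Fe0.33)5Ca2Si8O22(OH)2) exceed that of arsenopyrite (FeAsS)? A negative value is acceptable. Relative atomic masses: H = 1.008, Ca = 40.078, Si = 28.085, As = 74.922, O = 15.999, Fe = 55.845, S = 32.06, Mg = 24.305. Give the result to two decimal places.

First mineral: 92.144 g Fe in 864.394 g formula = 10.66 wt% Fe.
Second mineral: 55.845 g Fe in 162.827 g formula = 34.30 wt% Fe.
10.66% − 34.30% gives a difference of -23.64 percentage points.

-23.64 percentage points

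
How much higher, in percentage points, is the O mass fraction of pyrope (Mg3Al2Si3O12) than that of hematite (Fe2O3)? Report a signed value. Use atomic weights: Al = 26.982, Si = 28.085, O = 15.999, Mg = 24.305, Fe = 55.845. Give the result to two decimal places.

O in Mg3Al2Si3O12: molar mass 403.122 g/mol; 12×15.999 = 191.988 g → 47.63 wt%.
O in Fe2O3: molar mass 159.687 g/mol; 3×15.999 = 47.997 g → 30.06 wt%.
Difference = 47.63 − 30.06 = 17.57 percentage points.

17.57 percentage points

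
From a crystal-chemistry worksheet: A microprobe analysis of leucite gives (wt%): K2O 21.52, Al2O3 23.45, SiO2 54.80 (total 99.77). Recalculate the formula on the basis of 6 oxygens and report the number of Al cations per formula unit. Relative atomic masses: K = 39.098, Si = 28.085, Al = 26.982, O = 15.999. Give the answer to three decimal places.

1.006 Al apfu

K2O (M=94.195): mol = 0.22846; K = 0.45692, O = 0.22846.
Al2O3 (M=101.961): mol = 0.22999; Al = 0.45998, O = 0.68997.
SiO2 (M=60.083): mol = 0.91207; Si = 0.91207, O = 1.82414.
ΣO = 2.74257; factor = 6/ΣO = 2.18773.
Al apfu = 0.45998 × 2.18773 = 1.006.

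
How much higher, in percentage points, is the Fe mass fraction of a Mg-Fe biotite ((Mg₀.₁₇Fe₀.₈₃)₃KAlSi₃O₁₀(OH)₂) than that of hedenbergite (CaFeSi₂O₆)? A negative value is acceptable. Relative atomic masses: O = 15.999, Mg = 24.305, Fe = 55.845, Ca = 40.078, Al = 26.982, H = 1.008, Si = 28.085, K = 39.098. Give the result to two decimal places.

5.54 percentage points

M((Mg₀.₁₇Fe₀.₈₃)₃KAlSi₃O₁₀(OH)₂) = 495.789 g/mol, so wt% Fe = 139.054/495.789 × 100 = 28.05%.
M(CaFeSi₂O₆) = 248.087 g/mol, so wt% Fe = 55.845/248.087 × 100 = 22.51%.
28.05 − 22.51 = 5.54 pp.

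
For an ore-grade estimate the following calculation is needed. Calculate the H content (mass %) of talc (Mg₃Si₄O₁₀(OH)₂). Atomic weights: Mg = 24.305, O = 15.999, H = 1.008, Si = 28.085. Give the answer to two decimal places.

0.53 mass %

Formula mass = 3×24.305 + 4×28.085 + 12×15.999 + 2×1.008 = 379.259 g/mol, of which 2.016 g is H.
So H makes up 2.016/379.259 = 0.0053 of the mass, i.e. 0.53%.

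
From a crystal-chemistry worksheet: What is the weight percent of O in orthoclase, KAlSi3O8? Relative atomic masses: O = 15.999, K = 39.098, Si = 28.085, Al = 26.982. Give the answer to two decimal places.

45.99 weight percent

Formula mass = 1·39.098 + 1·26.982 + 3·28.085 + 8·15.999 = 278.327 g/mol, of which 127.992 g is O.
So O makes up 127.992/278.327 = 0.4599 of the mass, i.e. 45.99%.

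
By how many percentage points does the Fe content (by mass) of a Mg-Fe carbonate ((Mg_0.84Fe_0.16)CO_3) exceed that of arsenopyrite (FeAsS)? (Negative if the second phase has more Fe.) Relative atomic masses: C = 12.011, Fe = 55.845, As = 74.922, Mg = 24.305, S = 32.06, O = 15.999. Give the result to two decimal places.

-24.30 percentage points

First mineral: 8.935 g Fe in 89.359 g formula = 10.00 wt% Fe.
Second mineral: 55.845 g Fe in 162.827 g formula = 34.30 wt% Fe.
10.00% − 34.30% gives a difference of -24.30 percentage points.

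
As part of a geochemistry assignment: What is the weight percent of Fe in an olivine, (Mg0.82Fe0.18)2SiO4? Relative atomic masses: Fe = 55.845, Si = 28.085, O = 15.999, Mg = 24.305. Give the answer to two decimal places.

13.22 weight percent

M((Mg0.82Fe0.18)2SiO4) = 152.045 g/mol.
Fe contributes 0.36 × 55.845 = 20.104 g per mole.
20.104/152.045 = 0.1322 → 13.22%.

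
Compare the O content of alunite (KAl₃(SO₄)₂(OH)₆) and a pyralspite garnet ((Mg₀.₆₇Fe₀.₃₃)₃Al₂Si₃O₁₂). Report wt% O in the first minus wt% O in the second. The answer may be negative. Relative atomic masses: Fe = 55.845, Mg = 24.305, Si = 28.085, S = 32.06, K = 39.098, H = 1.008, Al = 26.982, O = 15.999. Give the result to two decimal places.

9.88 percentage points

First mineral: 223.986 g O in 414.198 g formula = 54.08 wt% O.
Second mineral: 191.988 g O in 434.347 g formula = 44.20 wt% O.
54.08% − 44.20% gives a difference of 9.88 percentage points.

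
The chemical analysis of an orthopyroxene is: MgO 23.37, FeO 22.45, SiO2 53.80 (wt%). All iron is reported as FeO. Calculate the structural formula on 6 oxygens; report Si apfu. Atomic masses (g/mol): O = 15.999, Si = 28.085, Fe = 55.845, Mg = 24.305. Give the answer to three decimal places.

2.002 Si apfu

MgO: 23.37/40.304 = 0.57984 mol → 0.57984 mol Mg, 0.57984 mol O.
FeO: 22.45/71.844 = 0.31248 mol → 0.31248 mol Fe, 0.31248 mol O.
SiO2: 53.80/60.083 = 0.89543 mol → 0.89543 mol Si, 1.79086 mol O.
Total oxygen = 2.68318 mol. Normalization factor = 6/2.68318 = 2.23615.
Si per 6 O = 0.89543 × 2.23615 = 2.002.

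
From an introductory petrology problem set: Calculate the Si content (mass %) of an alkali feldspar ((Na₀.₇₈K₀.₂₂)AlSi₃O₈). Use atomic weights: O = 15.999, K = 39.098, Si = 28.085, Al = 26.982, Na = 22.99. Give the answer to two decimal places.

31.70 mass %

Molar mass of (Na₀.₇₈K₀.₂₂)AlSi₃O₈: 0.78·22.99 + 0.22·39.098 + 1·26.982 + 3·28.085 + 8·15.999 = 265.763 g/mol.
Mass of Si per formula unit: 3 × 28.085 = 84.255 g.
Weight fraction Si = 84.255 / 265.763 = 0.3170.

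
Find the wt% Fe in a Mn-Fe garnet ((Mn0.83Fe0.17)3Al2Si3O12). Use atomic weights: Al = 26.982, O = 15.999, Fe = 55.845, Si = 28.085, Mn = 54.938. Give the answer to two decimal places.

Molar mass of (Mn0.83Fe0.17)3Al2Si3O12: 2.49×54.938 + 0.51×55.845 + 2×26.982 + 3×28.085 + 12×15.999 = 495.484 g/mol.
Mass of Fe per formula unit: 0.51 × 55.845 = 28.481 g.
Weight fraction Fe = 28.481 / 495.484 = 0.0575.

5.75 wt%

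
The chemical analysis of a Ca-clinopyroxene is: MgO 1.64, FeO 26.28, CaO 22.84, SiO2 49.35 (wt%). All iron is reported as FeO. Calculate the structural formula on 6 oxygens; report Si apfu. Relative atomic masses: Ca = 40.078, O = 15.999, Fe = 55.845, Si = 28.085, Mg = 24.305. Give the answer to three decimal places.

2.006 Si apfu

MgO: 1.64/40.304 = 0.04069 mol → 0.04069 mol Mg, 0.04069 mol O.
FeO: 26.28/71.844 = 0.36579 mol → 0.36579 mol Fe, 0.36579 mol O.
CaO: 22.84/56.077 = 0.40730 mol → 0.40730 mol Ca, 0.40730 mol O.
SiO2: 49.35/60.083 = 0.82136 mol → 0.82136 mol Si, 1.64272 mol O.
Total oxygen = 2.45650 mol. Normalization factor = 6/2.45650 = 2.44250.
Si per 6 O = 0.82136 × 2.44250 = 2.006.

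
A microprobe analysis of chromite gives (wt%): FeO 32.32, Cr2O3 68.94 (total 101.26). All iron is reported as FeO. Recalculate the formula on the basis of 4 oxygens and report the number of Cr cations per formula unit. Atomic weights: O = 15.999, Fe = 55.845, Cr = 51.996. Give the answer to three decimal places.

32.32 wt% FeO ÷ 71.844 g/mol = 0.44986 mol, giving 0.44986 Fe and 0.44986 O.
68.94 wt% Cr2O3 ÷ 151.989 g/mol = 0.45359 mol, giving 0.90718 Cr and 1.36077 O.
Oxygen sums to 1.81063; scaling by 4/1.81063 = 2.20918 puts the formula on 4 O.
Cr: 0.90718 × 2.20918 = 2.004 atoms per formula unit.

2.004 Cr apfu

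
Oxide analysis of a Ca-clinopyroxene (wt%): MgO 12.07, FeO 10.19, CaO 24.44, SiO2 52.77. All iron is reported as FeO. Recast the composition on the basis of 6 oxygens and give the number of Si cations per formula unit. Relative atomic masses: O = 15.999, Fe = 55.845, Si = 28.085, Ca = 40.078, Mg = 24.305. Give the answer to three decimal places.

2.001 Si apfu

MgO (M=40.304): mol = 0.29947; Mg = 0.29947, O = 0.29947.
FeO (M=71.844): mol = 0.14184; Fe = 0.14184, O = 0.14184.
CaO (M=56.077): mol = 0.43583; Ca = 0.43583, O = 0.43583.
SiO2 (M=60.083): mol = 0.87829; Si = 0.87829, O = 1.75658.
ΣO = 2.63372; factor = 6/ΣO = 2.27815.
Si apfu = 0.87829 × 2.27815 = 2.001.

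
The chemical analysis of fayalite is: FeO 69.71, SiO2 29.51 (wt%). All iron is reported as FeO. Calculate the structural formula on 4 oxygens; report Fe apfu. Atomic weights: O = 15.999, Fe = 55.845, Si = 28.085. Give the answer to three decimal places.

1.988 Fe apfu

FeO: 69.71/71.844 = 0.97030 mol → 0.97030 mol Fe, 0.97030 mol O.
SiO2: 29.51/60.083 = 0.49115 mol → 0.49115 mol Si, 0.98230 mol O.
Total oxygen = 1.95260 mol. Normalization factor = 4/1.95260 = 2.04855.
Fe per 4 O = 0.97030 × 2.04855 = 1.988.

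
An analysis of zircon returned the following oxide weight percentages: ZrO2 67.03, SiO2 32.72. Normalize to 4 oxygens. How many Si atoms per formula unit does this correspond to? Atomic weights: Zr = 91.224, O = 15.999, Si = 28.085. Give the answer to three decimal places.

67.03 wt% ZrO2 ÷ 123.222 g/mol = 0.54398 mol, giving 0.54398 Zr and 1.08796 O.
32.72 wt% SiO2 ÷ 60.083 g/mol = 0.54458 mol, giving 0.54458 Si and 1.08916 O.
Oxygen sums to 2.17712; scaling by 4/2.17712 = 1.83729 puts the formula on 4 O.
Si: 0.54458 × 1.83729 = 1.001 atoms per formula unit.

1.001 Si apfu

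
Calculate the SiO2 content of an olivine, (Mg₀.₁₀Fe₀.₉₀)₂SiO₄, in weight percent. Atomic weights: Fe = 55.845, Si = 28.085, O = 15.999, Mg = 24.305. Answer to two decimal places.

M((Mg₀.₁₀Fe₀.₉₀)₂SiO₄) = 197.463 g/mol; M(SiO2) = 60.083 g/mol.
Moles SiO2 per formula unit = 1 Si ÷ 1 = 1.0000.
SiO2 fraction = (1.0000 × 60.083) / 197.463 = 60.083/197.463 = 0.3043.

30.43 wt%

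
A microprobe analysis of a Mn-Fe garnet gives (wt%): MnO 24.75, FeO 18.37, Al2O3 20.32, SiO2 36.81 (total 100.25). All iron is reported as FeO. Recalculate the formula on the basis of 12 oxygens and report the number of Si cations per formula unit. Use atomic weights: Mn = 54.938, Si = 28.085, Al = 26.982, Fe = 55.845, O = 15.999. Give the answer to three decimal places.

MnO (M=70.937): mol = 0.34890; Mn = 0.34890, O = 0.34890.
FeO (M=71.844): mol = 0.25569; Fe = 0.25569, O = 0.25569.
Al2O3 (M=101.961): mol = 0.19929; Al = 0.39858, O = 0.59787.
SiO2 (M=60.083): mol = 0.61265; Si = 0.61265, O = 1.22530.
ΣO = 2.42776; factor = 12/ΣO = 4.94283.
Si apfu = 0.61265 × 4.94283 = 3.028.

3.028 Si apfu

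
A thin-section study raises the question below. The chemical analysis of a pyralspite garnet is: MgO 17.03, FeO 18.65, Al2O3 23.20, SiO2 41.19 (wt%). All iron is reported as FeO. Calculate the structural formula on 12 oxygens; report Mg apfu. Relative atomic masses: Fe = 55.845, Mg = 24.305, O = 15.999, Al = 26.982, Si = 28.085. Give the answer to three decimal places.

17.03 wt% MgO ÷ 40.304 g/mol = 0.42254 mol, giving 0.42254 Mg and 0.42254 O.
18.65 wt% FeO ÷ 71.844 g/mol = 0.25959 mol, giving 0.25959 Fe and 0.25959 O.
23.20 wt% Al2O3 ÷ 101.961 g/mol = 0.22754 mol, giving 0.45508 Al and 0.68262 O.
41.19 wt% SiO2 ÷ 60.083 g/mol = 0.68555 mol, giving 0.68555 Si and 1.37110 O.
Oxygen sums to 2.73585; scaling by 12/2.73585 = 4.38621 puts the formula on 12 O.
Mg: 0.42254 × 4.38621 = 1.853 atoms per formula unit.

1.853 Mg apfu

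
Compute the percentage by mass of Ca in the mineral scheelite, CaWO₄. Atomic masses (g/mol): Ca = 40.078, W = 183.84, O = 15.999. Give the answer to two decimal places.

Formula mass = 1×40.078 + 1×183.84 + 4×15.999 = 287.914 g/mol, of which 40.078 g is Ca.
So Ca makes up 40.078/287.914 = 0.1392 of the mass, i.e. 13.92%.

13.92 wt%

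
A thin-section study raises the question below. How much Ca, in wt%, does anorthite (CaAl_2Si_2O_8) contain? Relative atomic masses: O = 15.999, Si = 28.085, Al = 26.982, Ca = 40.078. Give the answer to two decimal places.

Formula mass = 1·40.078 + 2·26.982 + 2·28.085 + 8·15.999 = 278.204 g/mol, of which 40.078 g is Ca.
So Ca makes up 40.078/278.204 = 0.1441 of the mass, i.e. 14.41%.

14.41 wt%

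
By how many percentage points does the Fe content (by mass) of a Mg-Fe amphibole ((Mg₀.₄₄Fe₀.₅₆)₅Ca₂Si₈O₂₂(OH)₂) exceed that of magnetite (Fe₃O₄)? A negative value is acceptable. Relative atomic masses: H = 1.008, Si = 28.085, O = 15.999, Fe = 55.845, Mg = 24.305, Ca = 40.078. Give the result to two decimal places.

-55.00 percentage points

First mineral: 156.366 g Fe in 900.665 g formula = 17.36 wt% Fe.
Second mineral: 167.535 g Fe in 231.531 g formula = 72.36 wt% Fe.
17.36% − 72.36% gives a difference of -55.00 percentage points.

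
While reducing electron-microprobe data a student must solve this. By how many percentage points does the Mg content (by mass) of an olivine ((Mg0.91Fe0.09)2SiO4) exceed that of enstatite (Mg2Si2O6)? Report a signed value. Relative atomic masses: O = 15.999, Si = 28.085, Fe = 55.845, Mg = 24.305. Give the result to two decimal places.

6.01 percentage points

Mg in (Mg0.91Fe0.09)2SiO4: molar mass 146.368 g/mol; 1.82×24.305 = 44.235 g → 30.22 wt%.
Mg in Mg2Si2O6: molar mass 200.774 g/mol; 2×24.305 = 48.610 g → 24.21 wt%.
Difference = 30.22 − 24.21 = 6.01 percentage points.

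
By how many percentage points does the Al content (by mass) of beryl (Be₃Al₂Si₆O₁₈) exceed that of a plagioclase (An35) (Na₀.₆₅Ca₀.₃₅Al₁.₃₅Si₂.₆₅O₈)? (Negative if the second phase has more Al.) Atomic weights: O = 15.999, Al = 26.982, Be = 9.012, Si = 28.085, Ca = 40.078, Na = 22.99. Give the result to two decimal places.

-3.56 percentage points

First mineral: 53.964 g Al in 537.492 g formula = 10.04 wt% Al.
Second mineral: 36.426 g Al in 267.814 g formula = 13.60 wt% Al.
10.04% − 13.60% gives a difference of -3.56 percentage points.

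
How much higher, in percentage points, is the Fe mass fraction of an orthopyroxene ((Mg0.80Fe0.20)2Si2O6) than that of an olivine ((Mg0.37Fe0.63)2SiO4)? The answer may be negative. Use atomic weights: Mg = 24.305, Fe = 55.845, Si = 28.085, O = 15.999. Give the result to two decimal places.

M((Mg0.80Fe0.20)2Si2O6) = 213.390 g/mol, so wt% Fe = 22.338/213.390 × 100 = 10.47%.
M((Mg0.37Fe0.63)2SiO4) = 180.431 g/mol, so wt% Fe = 70.365/180.431 × 100 = 39.00%.
10.47 − 39.00 = -28.53 pp.

-28.53 percentage points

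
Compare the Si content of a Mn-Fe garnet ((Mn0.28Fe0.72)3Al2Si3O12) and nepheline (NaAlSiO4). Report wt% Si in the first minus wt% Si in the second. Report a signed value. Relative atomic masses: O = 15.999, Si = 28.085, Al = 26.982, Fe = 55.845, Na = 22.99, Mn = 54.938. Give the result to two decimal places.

First mineral: 84.255 g Si in 496.980 g formula = 16.95 wt% Si.
Second mineral: 28.085 g Si in 142.053 g formula = 19.77 wt% Si.
16.95% − 19.77% gives a difference of -2.82 percentage points.

-2.82 percentage points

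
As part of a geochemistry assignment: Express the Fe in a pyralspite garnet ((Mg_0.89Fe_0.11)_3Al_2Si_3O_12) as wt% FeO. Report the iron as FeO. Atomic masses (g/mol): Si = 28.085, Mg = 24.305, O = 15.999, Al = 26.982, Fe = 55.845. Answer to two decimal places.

5.73 wt%

Molar mass of (Mg_0.89Fe_0.11)_3Al_2Si_3O_12 = 2.67·24.305 + 0.33·55.845 + 2·26.982 + 3·28.085 + 12·15.999 = 413.530 g/mol.
Each formula unit contains 0.33 Fe, equivalent to 0.33/1 = 0.3300 mol FeO.
M(FeO) = 1×55.845 + 1×15.999 = 71.844 g/mol.
Mass of FeO per formula unit = 0.3300 × 71.844 = 23.709 g.
FeO wt% = 23.709 / 413.530 × 100 = 5.73%.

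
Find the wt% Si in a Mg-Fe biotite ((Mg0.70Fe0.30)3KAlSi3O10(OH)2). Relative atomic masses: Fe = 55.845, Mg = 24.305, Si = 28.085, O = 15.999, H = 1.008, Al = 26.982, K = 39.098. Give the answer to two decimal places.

18.91 weight percent

Molar mass of (Mg0.70Fe0.30)3KAlSi3O10(OH)2: 2.10×24.305 + 0.90×55.845 + 1×39.098 + 1×26.982 + 3×28.085 + 12×15.999 + 2×1.008 = 445.640 g/mol.
Mass of Si per formula unit: 3 × 28.085 = 84.255 g.
Weight fraction Si = 84.255 / 445.640 = 0.1891.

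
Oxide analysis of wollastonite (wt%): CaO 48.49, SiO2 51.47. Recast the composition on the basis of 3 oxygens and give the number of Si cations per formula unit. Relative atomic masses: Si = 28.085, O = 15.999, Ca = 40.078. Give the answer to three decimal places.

CaO: 48.49/56.077 = 0.86470 mol → 0.86470 mol Ca, 0.86470 mol O.
SiO2: 51.47/60.083 = 0.85665 mol → 0.85665 mol Si, 1.71330 mol O.
Total oxygen = 2.57800 mol. Normalization factor = 3/2.57800 = 1.16369.
Si per 3 O = 0.85665 × 1.16369 = 0.997.

0.997 Si apfu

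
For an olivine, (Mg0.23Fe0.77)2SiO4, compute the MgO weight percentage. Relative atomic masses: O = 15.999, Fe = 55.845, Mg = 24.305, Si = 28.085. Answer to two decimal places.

Formula mass = 189.263 g/mol.
0.46 Mg → 0.4600 mol MgO per formula unit; M(MgO) = 40.304, so MgO mass = 18.540 g.
18.540/189.263 × 100 = 9.80 wt%.

9.80 wt%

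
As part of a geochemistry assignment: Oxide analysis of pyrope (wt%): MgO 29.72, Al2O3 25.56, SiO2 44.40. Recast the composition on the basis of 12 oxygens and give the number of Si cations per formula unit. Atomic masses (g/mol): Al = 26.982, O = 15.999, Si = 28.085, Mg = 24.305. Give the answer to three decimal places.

MgO: 29.72/40.304 = 0.73740 mol → 0.73740 mol Mg, 0.73740 mol O.
Al2O3: 25.56/101.961 = 0.25068 mol → 0.50136 mol Al, 0.75204 mol O.
SiO2: 44.40/60.083 = 0.73898 mol → 0.73898 mol Si, 1.47796 mol O.
Total oxygen = 2.96740 mol. Normalization factor = 12/2.96740 = 4.04394.
Si per 12 O = 0.73898 × 4.04394 = 2.988.

2.988 Si apfu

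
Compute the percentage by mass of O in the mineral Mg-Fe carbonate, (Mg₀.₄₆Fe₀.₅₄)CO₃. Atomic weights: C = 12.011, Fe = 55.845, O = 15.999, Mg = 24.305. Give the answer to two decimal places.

47.36 weight percent

Molar mass of (Mg₀.₄₆Fe₀.₅₄)CO₃: 0.46*24.305 + 0.54*55.845 + 1*12.011 + 3*15.999 = 101.345 g/mol.
Mass of O per formula unit: 3 × 15.999 = 47.997 g.
Weight fraction O = 47.997 / 101.345 = 0.4736.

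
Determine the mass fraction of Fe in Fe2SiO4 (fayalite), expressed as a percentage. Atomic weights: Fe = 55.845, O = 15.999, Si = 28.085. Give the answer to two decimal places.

Molar mass of Fe2SiO4: 2*55.845 + 1*28.085 + 4*15.999 = 203.771 g/mol.
Mass of Fe per formula unit: 2 × 55.845 = 111.690 g.
Weight fraction Fe = 111.690 / 203.771 = 0.5481.

54.81 mass %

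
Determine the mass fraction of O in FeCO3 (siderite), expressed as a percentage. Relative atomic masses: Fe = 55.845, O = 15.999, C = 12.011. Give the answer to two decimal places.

41.43 weight percent

Formula mass = 1*55.845 + 1*12.011 + 3*15.999 = 115.853 g/mol, of which 47.997 g is O.
So O makes up 47.997/115.853 = 0.4143 of the mass, i.e. 41.43%.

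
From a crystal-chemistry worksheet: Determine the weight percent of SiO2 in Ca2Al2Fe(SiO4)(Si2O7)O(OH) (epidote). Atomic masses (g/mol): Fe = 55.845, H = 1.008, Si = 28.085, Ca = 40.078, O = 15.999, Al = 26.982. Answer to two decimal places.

Formula mass = 483.215 g/mol.
3 Si → 3.0000 mol SiO2 per formula unit; M(SiO2) = 60.083, so SiO2 mass = 180.249 g.
180.249/483.215 × 100 = 37.30 wt%.

37.30 wt%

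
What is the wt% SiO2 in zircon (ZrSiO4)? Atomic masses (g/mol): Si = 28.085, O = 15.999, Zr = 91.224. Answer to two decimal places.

32.78 wt%

Formula mass = 183.305 g/mol.
1 Si → 1.0000 mol SiO2 per formula unit; M(SiO2) = 60.083, so SiO2 mass = 60.083 g.
60.083/183.305 × 100 = 32.78 wt%.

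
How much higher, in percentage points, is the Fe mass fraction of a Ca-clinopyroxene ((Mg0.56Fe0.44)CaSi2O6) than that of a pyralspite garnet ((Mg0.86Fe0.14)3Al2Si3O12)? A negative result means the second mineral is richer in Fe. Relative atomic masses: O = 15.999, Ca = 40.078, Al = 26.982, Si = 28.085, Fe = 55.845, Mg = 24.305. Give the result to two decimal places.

5.03 percentage points

First mineral: 24.572 g Fe in 230.425 g formula = 10.66 wt% Fe.
Second mineral: 23.455 g Fe in 416.369 g formula = 5.63 wt% Fe.
10.66% − 5.63% gives a difference of 5.03 percentage points.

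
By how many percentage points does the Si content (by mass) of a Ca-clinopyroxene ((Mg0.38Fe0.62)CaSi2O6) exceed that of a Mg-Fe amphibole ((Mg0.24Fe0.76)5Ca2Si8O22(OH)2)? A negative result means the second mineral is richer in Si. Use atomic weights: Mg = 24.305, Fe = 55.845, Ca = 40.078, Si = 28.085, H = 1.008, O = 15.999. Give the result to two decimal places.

-0.31 percentage points

Si in (Mg0.38Fe0.62)CaSi2O6: molar mass 236.102 g/mol; 2×28.085 = 56.170 g → 23.79 wt%.
Si in (Mg0.24Fe0.76)5Ca2Si8O22(OH)2: molar mass 932.205 g/mol; 8×28.085 = 224.680 g → 24.10 wt%.
Difference = 23.79 − 24.10 = -0.31 percentage points.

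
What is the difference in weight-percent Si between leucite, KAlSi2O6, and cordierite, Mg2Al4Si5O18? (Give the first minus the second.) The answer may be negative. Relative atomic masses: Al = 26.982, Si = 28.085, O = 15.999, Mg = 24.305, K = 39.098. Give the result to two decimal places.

First mineral: 56.170 g Si in 218.244 g formula = 25.74 wt% Si.
Second mineral: 140.425 g Si in 584.945 g formula = 24.01 wt% Si.
25.74% − 24.01% gives a difference of 1.73 percentage points.

1.73 percentage points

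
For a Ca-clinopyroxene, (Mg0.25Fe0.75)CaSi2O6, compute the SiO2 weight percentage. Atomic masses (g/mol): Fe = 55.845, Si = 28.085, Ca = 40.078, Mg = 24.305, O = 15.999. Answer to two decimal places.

M((Mg0.25Fe0.75)CaSi2O6) = 240.202 g/mol; M(SiO2) = 60.083 g/mol.
Moles SiO2 per formula unit = 2 Si ÷ 1 = 2.0000.
SiO2 fraction = (2.0000 × 60.083) / 240.202 = 120.166/240.202 = 0.5003.

50.03 wt%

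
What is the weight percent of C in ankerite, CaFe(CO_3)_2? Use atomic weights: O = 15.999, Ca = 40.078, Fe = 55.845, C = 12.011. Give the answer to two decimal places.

M(CaFe(CO_3)_2) = 215.939 g/mol.
C contributes 2 × 12.011 = 24.022 g per mole.
24.022/215.939 = 0.1112 → 11.12%.

11.12 wt%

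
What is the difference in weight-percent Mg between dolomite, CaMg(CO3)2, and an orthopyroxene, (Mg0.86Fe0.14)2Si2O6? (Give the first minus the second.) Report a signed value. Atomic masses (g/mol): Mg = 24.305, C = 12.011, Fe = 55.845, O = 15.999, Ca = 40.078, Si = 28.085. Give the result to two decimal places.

-6.76 percentage points

First mineral: 24.305 g Mg in 184.399 g formula = 13.18 wt% Mg.
Second mineral: 41.805 g Mg in 209.605 g formula = 19.94 wt% Mg.
13.18% − 19.94% gives a difference of -6.76 percentage points.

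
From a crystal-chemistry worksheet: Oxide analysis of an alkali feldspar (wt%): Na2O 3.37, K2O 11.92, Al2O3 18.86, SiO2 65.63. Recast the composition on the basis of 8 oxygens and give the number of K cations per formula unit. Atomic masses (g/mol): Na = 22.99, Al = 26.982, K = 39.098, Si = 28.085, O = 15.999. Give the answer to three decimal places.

0.693 K apfu

3.37 wt% Na2O ÷ 61.979 g/mol = 0.05437 mol, giving 0.10874 Na and 0.05437 O.
11.92 wt% K2O ÷ 94.195 g/mol = 0.12655 mol, giving 0.25310 K and 0.12655 O.
18.86 wt% Al2O3 ÷ 101.961 g/mol = 0.18497 mol, giving 0.36994 Al and 0.55491 O.
65.63 wt% SiO2 ÷ 60.083 g/mol = 1.09232 mol, giving 1.09232 Si and 2.18464 O.
Oxygen sums to 2.92047; scaling by 8/2.92047 = 2.73929 puts the formula on 8 O.
K: 0.25310 × 2.73929 = 0.693 atoms per formula unit.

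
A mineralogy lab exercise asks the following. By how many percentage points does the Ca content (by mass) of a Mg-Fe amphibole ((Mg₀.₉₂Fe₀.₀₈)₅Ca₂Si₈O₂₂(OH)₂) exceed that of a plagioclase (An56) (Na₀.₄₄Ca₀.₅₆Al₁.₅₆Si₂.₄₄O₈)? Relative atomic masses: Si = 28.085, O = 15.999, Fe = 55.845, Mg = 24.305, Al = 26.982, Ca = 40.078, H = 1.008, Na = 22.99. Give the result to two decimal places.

M((Mg₀.₉₂Fe₀.₀₈)₅Ca₂Si₈O₂₂(OH)₂) = 824.969 g/mol, so wt% Ca = 80.156/824.969 × 100 = 9.72%.
M(Na₀.₄₄Ca₀.₅₆Al₁.₅₆Si₂.₄₄O₈) = 271.171 g/mol, so wt% Ca = 22.444/271.171 × 100 = 8.28%.
9.72 − 8.28 = 1.44 pp.

1.44 percentage points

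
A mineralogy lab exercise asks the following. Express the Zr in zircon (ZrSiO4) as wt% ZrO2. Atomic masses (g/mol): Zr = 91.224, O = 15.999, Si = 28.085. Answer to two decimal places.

Formula mass = 183.305 g/mol.
1 Zr → 1.0000 mol ZrO2 per formula unit; M(ZrO2) = 123.222, so ZrO2 mass = 123.222 g.
123.222/183.305 × 100 = 67.22 wt%.

67.22 wt%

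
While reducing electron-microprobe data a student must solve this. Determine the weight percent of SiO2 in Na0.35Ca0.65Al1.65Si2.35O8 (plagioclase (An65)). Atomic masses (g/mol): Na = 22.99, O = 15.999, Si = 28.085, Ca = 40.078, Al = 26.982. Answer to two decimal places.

Molar mass of Na0.35Ca0.65Al1.65Si2.35O8 = 0.35·22.99 + 0.65·40.078 + 1.65·26.982 + 2.35·28.085 + 8·15.999 = 272.609 g/mol.
Each formula unit contains 2.35 Si, equivalent to 2.35/1 = 2.3500 mol SiO2.
M(SiO2) = 1×28.085 + 2×15.999 = 60.083 g/mol.
Mass of SiO2 per formula unit = 2.3500 × 60.083 = 141.195 g.
SiO2 wt% = 141.195 / 272.609 × 100 = 51.79%.

51.79 wt%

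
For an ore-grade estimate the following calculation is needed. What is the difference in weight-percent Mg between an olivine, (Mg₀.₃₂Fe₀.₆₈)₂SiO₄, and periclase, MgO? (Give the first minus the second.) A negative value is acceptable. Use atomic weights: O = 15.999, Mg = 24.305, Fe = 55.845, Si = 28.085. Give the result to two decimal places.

Mg in (Mg₀.₃₂Fe₀.₆₈)₂SiO₄: molar mass 183.585 g/mol; 0.64×24.305 = 15.555 g → 8.47 wt%.
Mg in MgO: molar mass 40.304 g/mol; 1×24.305 = 24.305 g → 60.30 wt%.
Difference = 8.47 − 60.30 = -51.83 percentage points.

-51.83 percentage points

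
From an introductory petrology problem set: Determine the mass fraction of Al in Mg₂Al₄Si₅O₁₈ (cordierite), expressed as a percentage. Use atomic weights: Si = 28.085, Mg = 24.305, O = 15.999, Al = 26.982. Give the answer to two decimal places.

18.45 weight percent

M(Mg₂Al₄Si₅O₁₈) = 584.945 g/mol.
Al contributes 4 × 26.982 = 107.928 g per mole.
107.928/584.945 = 0.1845 → 18.45%.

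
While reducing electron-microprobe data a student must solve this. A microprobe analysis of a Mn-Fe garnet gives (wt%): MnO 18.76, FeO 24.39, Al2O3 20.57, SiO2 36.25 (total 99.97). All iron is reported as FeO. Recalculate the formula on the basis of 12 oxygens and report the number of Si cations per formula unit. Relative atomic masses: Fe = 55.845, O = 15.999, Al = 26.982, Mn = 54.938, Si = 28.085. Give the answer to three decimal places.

2.997 Si apfu

MnO (M=70.937): mol = 0.26446; Mn = 0.26446, O = 0.26446.
FeO (M=71.844): mol = 0.33949; Fe = 0.33949, O = 0.33949.
Al2O3 (M=101.961): mol = 0.20174; Al = 0.40348, O = 0.60522.
SiO2 (M=60.083): mol = 0.60333; Si = 0.60333, O = 1.20666.
ΣO = 2.41583; factor = 12/ΣO = 4.96724.
Si apfu = 0.60333 × 4.96724 = 2.997.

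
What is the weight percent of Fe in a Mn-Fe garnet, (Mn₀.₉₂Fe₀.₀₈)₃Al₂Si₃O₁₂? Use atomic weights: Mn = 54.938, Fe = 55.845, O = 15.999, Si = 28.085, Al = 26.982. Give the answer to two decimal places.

2.71 mass %

M((Mn₀.₉₂Fe₀.₀₈)₃Al₂Si₃O₁₂) = 495.239 g/mol.
Fe contributes 0.24 × 55.845 = 13.403 g per mole.
13.403/495.239 = 0.0271 → 2.71%.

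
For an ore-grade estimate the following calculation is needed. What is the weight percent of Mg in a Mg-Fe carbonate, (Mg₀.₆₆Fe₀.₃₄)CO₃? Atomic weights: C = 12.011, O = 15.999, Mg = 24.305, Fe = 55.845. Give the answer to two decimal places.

16.88 wt%

M((Mg₀.₆₆Fe₀.₃₄)CO₃) = 95.037 g/mol.
Mg contributes 0.66 × 24.305 = 16.041 g per mole.
16.041/95.037 = 0.1688 → 16.88%.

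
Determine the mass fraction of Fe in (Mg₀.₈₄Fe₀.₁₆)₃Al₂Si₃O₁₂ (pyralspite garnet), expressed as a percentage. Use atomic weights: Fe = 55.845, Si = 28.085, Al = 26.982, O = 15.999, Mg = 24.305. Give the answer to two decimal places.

6.41 weight percent

Molar mass of (Mg₀.₈₄Fe₀.₁₆)₃Al₂Si₃O₁₂: 2.52×24.305 + 0.48×55.845 + 2×26.982 + 3×28.085 + 12×15.999 = 418.261 g/mol.
Mass of Fe per formula unit: 0.48 × 55.845 = 26.806 g.
Weight fraction Fe = 26.806 / 418.261 = 0.0641.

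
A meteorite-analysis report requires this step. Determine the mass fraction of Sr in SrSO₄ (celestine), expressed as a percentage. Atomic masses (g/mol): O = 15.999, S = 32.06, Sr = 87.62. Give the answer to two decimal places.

47.70 mass %

Molar mass of SrSO₄: 1*87.62 + 1*32.06 + 4*15.999 = 183.676 g/mol.
Mass of Sr per formula unit: 1 × 87.62 = 87.620 g.
Weight fraction Sr = 87.620 / 183.676 = 0.4770.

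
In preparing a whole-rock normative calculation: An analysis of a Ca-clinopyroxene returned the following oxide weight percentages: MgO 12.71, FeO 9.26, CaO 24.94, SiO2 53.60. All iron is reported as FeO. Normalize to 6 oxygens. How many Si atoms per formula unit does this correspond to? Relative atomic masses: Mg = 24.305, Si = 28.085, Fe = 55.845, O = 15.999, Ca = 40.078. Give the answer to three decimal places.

2.002 Si apfu

MgO (M=40.304): mol = 0.31535; Mg = 0.31535, O = 0.31535.
FeO (M=71.844): mol = 0.12889; Fe = 0.12889, O = 0.12889.
CaO (M=56.077): mol = 0.44475; Ca = 0.44475, O = 0.44475.
SiO2 (M=60.083): mol = 0.89210; Si = 0.89210, O = 1.78420.
ΣO = 2.67319; factor = 6/ΣO = 2.24451.
Si apfu = 0.89210 × 2.24451 = 2.002.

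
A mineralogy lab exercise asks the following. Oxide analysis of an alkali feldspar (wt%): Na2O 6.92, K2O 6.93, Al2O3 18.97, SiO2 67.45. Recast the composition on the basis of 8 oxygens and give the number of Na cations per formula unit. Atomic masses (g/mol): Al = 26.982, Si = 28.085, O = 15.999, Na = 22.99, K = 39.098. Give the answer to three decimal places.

Na2O (M=61.979): mol = 0.11165; Na = 0.22330, O = 0.11165.
K2O (M=94.195): mol = 0.07357; K = 0.14714, O = 0.07357.
Al2O3 (M=101.961): mol = 0.18605; Al = 0.37210, O = 0.55815.
SiO2 (M=60.083): mol = 1.12261; Si = 1.12261, O = 2.24522.
ΣO = 2.98859; factor = 8/ΣO = 2.67685.
Na apfu = 0.22330 × 2.67685 = 0.598.

0.598 Na apfu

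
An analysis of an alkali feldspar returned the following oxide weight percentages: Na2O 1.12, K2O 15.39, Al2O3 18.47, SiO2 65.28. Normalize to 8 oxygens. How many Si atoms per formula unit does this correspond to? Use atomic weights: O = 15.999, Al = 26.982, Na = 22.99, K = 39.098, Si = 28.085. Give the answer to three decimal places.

Na2O: 1.12/61.979 = 0.01807 mol → 0.03614 mol Na, 0.01807 mol O.
K2O: 15.39/94.195 = 0.16338 mol → 0.32676 mol K, 0.16338 mol O.
Al2O3: 18.47/101.961 = 0.18115 mol → 0.36230 mol Al, 0.54345 mol O.
SiO2: 65.28/60.083 = 1.08650 mol → 1.08650 mol Si, 2.17300 mol O.
Total oxygen = 2.89790 mol. Normalization factor = 8/2.89790 = 2.76062.
Si per 8 O = 1.08650 × 2.76062 = 2.999.

2.999 Si apfu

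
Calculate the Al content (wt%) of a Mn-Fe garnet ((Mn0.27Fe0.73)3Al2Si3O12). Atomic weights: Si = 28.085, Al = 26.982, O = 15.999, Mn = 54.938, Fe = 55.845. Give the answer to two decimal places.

M((Mn0.27Fe0.73)3Al2Si3O12) = 497.007 g/mol.
Al contributes 2 × 26.982 = 53.964 g per mole.
53.964/497.007 = 0.1086 → 10.86%.

10.86 wt%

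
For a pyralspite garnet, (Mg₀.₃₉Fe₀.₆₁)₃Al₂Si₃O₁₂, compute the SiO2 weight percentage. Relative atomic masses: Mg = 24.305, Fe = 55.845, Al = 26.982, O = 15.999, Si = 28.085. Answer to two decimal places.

39.11 wt%

Molar mass of (Mg₀.₃₉Fe₀.₆₁)₃Al₂Si₃O₁₂ = 1.17*24.305 + 1.83*55.845 + 2*26.982 + 3*28.085 + 12*15.999 = 460.840 g/mol.
Each formula unit contains 3 Si, equivalent to 3/1 = 3.0000 mol SiO2.
M(SiO2) = 1×28.085 + 2×15.999 = 60.083 g/mol.
Mass of SiO2 per formula unit = 3.0000 × 60.083 = 180.249 g.
SiO2 wt% = 180.249 / 460.840 × 100 = 39.11%.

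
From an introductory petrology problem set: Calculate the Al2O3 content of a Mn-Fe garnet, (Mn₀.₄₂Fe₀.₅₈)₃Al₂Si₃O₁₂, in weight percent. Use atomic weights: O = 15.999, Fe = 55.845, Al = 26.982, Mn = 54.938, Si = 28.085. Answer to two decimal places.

M((Mn₀.₄₂Fe₀.₅₈)₃Al₂Si₃O₁₂) = 496.599 g/mol; M(Al2O3) = 101.961 g/mol.
Moles Al2O3 per formula unit = 2 Al ÷ 2 = 1.0000.
Al2O3 fraction = (1.0000 × 101.961) / 496.599 = 101.961/496.599 = 0.2053.

20.53 wt%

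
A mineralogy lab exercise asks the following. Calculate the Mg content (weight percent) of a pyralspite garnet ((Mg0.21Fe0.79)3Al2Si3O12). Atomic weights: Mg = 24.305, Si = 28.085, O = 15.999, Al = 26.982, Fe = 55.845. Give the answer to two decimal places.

3.20 weight percent

Formula mass = 0.63*24.305 + 2.37*55.845 + 2*26.982 + 3*28.085 + 12*15.999 = 477.872 g/mol, of which 15.312 g is Mg.
So Mg makes up 15.312/477.872 = 0.0320 of the mass, i.e. 3.20%.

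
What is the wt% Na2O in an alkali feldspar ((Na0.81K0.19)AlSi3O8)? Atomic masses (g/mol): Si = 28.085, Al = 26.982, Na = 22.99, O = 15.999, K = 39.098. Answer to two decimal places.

M((Na0.81K0.19)AlSi3O8) = 265.280 g/mol; M(Na2O) = 61.979 g/mol.
Moles Na2O per formula unit = 0.81 Na ÷ 2 = 0.4050.
Na2O fraction = (0.4050 × 61.979) / 265.280 = 25.101/265.280 = 0.0946.

9.46 wt%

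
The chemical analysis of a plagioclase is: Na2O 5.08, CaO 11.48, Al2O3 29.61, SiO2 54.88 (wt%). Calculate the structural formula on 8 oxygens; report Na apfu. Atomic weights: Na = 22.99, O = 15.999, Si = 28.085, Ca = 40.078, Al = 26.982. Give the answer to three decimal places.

0.439 Na apfu

Na2O (M=61.979): mol = 0.08196; Na = 0.16392, O = 0.08196.
CaO (M=56.077): mol = 0.20472; Ca = 0.20472, O = 0.20472.
Al2O3 (M=101.961): mol = 0.29041; Al = 0.58082, O = 0.87123.
SiO2 (M=60.083): mol = 0.91340; Si = 0.91340, O = 1.82680.
ΣO = 2.98471; factor = 8/ΣO = 2.68033.
Na apfu = 0.16392 × 2.68033 = 0.439.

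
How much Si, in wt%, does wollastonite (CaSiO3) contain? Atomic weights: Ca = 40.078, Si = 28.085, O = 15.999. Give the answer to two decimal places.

24.18 wt%

M(CaSiO3) = 116.160 g/mol.
Si contributes 1 × 28.085 = 28.085 g per mole.
28.085/116.160 = 0.2418 → 24.18%.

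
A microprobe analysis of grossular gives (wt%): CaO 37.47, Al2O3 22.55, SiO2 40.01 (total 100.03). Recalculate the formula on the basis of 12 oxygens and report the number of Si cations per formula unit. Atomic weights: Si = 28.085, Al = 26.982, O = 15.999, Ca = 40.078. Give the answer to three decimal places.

3.000 Si apfu

37.47 wt% CaO ÷ 56.077 g/mol = 0.66819 mol, giving 0.66819 Ca and 0.66819 O.
22.55 wt% Al2O3 ÷ 101.961 g/mol = 0.22116 mol, giving 0.44232 Al and 0.66348 O.
40.01 wt% SiO2 ÷ 60.083 g/mol = 0.66591 mol, giving 0.66591 Si and 1.33182 O.
Oxygen sums to 2.66349; scaling by 12/2.66349 = 4.50537 puts the formula on 12 O.
Si: 0.66591 × 4.50537 = 3.000 atoms per formula unit.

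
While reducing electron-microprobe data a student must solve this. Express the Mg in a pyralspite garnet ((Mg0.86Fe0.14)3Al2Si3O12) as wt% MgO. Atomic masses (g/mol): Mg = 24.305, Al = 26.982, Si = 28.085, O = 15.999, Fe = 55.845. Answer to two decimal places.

24.97 wt%

Molar mass of (Mg0.86Fe0.14)3Al2Si3O12 = 2.58·24.305 + 0.42·55.845 + 2·26.982 + 3·28.085 + 12·15.999 = 416.369 g/mol.
Each formula unit contains 2.58 Mg, equivalent to 2.58/1 = 2.5800 mol MgO.
M(MgO) = 1×24.305 + 1×15.999 = 40.304 g/mol.
Mass of MgO per formula unit = 2.5800 × 40.304 = 103.984 g.
MgO wt% = 103.984 / 416.369 × 100 = 24.97%.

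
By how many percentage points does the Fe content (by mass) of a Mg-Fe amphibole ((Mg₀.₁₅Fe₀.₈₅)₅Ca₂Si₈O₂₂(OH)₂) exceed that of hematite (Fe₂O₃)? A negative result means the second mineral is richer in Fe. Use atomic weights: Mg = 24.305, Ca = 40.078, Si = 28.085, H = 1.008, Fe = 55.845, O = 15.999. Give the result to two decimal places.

-44.86 percentage points

First mineral: 237.341 g Fe in 946.398 g formula = 25.08 wt% Fe.
Second mineral: 111.690 g Fe in 159.687 g formula = 69.94 wt% Fe.
25.08% − 69.94% gives a difference of -44.86 percentage points.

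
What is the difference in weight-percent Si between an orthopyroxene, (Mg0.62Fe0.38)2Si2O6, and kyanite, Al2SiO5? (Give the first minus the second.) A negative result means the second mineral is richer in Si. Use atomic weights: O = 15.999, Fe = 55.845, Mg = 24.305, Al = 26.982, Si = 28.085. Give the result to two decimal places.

M((Mg0.62Fe0.38)2Si2O6) = 224.744 g/mol, so wt% Si = 56.170/224.744 × 100 = 24.99%.
M(Al2SiO5) = 162.044 g/mol, so wt% Si = 28.085/162.044 × 100 = 17.33%.
24.99 − 17.33 = 7.66 pp.

7.66 percentage points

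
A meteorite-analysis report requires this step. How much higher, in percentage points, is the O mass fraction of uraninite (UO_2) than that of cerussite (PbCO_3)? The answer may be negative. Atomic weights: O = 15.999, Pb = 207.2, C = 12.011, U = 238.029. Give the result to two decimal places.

-6.11 percentage points

M(UO_2) = 270.027 g/mol, so wt% O = 31.998/270.027 × 100 = 11.85%.
M(PbCO_3) = 267.208 g/mol, so wt% O = 47.997/267.208 × 100 = 17.96%.
11.85 − 17.96 = -6.11 pp.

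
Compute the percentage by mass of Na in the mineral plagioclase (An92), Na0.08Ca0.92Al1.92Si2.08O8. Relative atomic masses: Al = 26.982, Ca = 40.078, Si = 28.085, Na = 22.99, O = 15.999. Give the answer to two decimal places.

0.66 weight percent

M(Na0.08Ca0.92Al1.92Si2.08O8) = 276.925 g/mol.
Na contributes 0.08 × 22.99 = 1.839 g per mole.
1.839/276.925 = 0.0066 → 0.66%.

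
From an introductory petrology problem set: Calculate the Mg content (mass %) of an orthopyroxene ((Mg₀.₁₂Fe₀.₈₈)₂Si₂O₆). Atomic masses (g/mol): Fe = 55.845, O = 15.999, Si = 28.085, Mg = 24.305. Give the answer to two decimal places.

Formula mass = 0.24·24.305 + 1.76·55.845 + 2·28.085 + 6·15.999 = 256.284 g/mol, of which 5.833 g is Mg.
So Mg makes up 5.833/256.284 = 0.0228 of the mass, i.e. 2.28%.

2.28 mass %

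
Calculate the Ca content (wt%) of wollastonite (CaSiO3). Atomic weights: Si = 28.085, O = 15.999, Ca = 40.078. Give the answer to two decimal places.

34.50 wt%

Molar mass of CaSiO3: 1·40.078 + 1·28.085 + 3·15.999 = 116.160 g/mol.
Mass of Ca per formula unit: 1 × 40.078 = 40.078 g.
Weight fraction Ca = 40.078 / 116.160 = 0.3450.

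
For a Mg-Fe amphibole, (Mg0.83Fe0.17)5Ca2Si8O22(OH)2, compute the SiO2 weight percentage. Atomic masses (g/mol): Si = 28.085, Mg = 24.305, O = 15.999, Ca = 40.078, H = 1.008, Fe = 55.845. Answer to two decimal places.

57.28 wt%

M((Mg0.83Fe0.17)5Ca2Si8O22(OH)2) = 839.162 g/mol; M(SiO2) = 60.083 g/mol.
Moles SiO2 per formula unit = 8 Si ÷ 1 = 8.0000.
SiO2 fraction = (8.0000 × 60.083) / 839.162 = 480.664/839.162 = 0.5728.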